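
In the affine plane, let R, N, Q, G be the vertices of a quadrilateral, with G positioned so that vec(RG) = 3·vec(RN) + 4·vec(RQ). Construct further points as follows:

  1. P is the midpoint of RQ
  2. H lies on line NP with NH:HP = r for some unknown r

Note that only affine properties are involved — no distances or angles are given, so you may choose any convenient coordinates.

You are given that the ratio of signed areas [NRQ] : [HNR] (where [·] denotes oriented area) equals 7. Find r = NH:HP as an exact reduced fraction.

Set R = (0, 0), N = (1, 0), Q = (0, 1), G = (3, 4); any affine frame gives the same invariant.
1. P is the midpoint of RQ ⇒ P = (0, 1/2)
2. With NH:HP = r, write λ = r/(r+1) so H = N + λ·(P−N); H is affine-linear in λ
Every point depending on H is an affine combination of H and λ-independent points, so each such coordinate is linear in λ; the λ² term in each signed area is a multiple of (P−N)×(P−N) = 0, so 2·[NRQ] and 2·[HNR] are each linear in λ. Evaluating at λ=0 and λ=1:
  2·[NRQ] = -1,   2·[HNR] = -1/2·λ
So [NRQ]:[HNR] = (-1) / (-1/2·λ). Setting this equal to 7:
  -1 = 7·(-1/2·λ)  ⇒  λ = 2/7
Then r = λ/(1−λ) = (2/7)/(5/7) = 2/5. Check: with r = 2/5, H = (5/7, 1/7) and [NRQ]:[HNR] = 7 as required.

r = 2/5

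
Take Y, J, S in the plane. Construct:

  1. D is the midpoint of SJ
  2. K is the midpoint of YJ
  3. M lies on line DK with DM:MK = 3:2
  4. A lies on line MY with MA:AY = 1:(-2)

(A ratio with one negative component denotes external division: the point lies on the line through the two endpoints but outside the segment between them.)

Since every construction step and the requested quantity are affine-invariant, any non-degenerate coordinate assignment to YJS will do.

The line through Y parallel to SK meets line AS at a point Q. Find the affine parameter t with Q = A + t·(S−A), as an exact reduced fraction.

Work in coordinates with Y = (0, 0), J = (1, 0), S = (0, 1).
1. D is the midpoint of SJ ⇒ D = (1/2, 1/2)
2. K is the midpoint of YJ ⇒ K = (1/2, 0)
3. M lies on line DK with DM:MK = 3:2 ⇒ M = (1/2, 1/5)
4. A lies on line MY with MA:AY = 1:(-2) ⇒ A = (1, 2/5)
through Y parallel to SK: direction (1/2, -1); meets AS at Q = (-5/7, 10/7)
Q = A + t·(S−A) with t = 12/7

t = 12/7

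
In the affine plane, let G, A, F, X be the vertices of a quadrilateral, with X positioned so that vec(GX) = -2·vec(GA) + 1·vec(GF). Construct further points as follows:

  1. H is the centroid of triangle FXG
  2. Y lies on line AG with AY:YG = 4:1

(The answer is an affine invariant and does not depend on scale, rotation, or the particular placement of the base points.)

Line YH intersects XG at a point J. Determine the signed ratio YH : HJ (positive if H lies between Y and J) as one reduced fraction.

Set G = (0, 0), A = (1, 0), F = (0, 1), X = (-2, 1); any affine frame gives the same invariant.
1. H is the centroid of triangle FXG ⇒ H = (-2/3, 2/3)
2. Y lies on line AG with AY:YG = 4:1 ⇒ Y = (1/5, 0)
line YH meets XG at J = (4/7, -2/7)
H = Y + t·(J−Y) with t = -7/3, so YH:HJ = -7/3:10/3

YH:HJ = -7/10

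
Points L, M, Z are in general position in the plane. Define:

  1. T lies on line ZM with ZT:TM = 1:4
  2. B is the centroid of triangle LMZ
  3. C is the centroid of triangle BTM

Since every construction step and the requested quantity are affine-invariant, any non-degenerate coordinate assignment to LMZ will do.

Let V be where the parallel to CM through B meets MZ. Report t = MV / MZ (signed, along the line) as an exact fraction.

t = -4/5

Assign L = (0, 0), M = (1, 0), Z = (0, 1) — the answer is frame-independent, so this choice is without loss of generality.
1. T lies on line ZM with ZT:TM = 1:4 ⇒ T = (1/5, 4/5)
2. B is the centroid of triangle LMZ ⇒ B = (1/3, 1/3)
3. C is the centroid of triangle BTM ⇒ C = (23/45, 17/45)
through B parallel to CM: direction (22/45, -17/45); meets MZ at V = (9/5, -4/5)
V = M + t·(Z−M) with t = -4/5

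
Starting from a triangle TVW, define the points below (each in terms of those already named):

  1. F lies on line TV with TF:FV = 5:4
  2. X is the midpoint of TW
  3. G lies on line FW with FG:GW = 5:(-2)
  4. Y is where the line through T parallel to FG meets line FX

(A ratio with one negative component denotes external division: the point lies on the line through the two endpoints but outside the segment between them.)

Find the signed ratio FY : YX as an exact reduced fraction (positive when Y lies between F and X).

Assign T = (0, 0), V = (1, 0), W = (0, 1) — the answer is frame-independent, so this choice is without loss of generality.
1. F lies on line TV with TF:FV = 5:4 ⇒ F = (5/9, 0)
2. X is the midpoint of TW ⇒ X = (0, 1/2)
3. G lies on line FW with FG:GW = 5:(-2) ⇒ G = (-10/27, 5/3)
4. Y is where the line through T parallel to FG meets line FX ⇒ Y = (-5/9, 1)
Y = F + t·(X−F) with t = 2, so FY:YX = t:(1−t) = 2:-1

FY:YX = -2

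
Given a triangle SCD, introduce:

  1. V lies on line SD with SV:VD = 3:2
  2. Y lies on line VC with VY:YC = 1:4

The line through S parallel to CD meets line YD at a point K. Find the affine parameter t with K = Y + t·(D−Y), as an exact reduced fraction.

Choose coordinates S = (0, 0), C = (1, 0), D = (0, 1).
1. V lies on line SD with SV:VD = 3:2 ⇒ V = (0, 3/5)
2. Y lies on line VC with VY:YC = 1:4 ⇒ Y = (1/5, 12/25)
through S parallel to CD: direction (-1, 1); meets YD at K = (5/8, -5/8)
K = Y + t·(D−Y) with t = -17/8

t = -17/8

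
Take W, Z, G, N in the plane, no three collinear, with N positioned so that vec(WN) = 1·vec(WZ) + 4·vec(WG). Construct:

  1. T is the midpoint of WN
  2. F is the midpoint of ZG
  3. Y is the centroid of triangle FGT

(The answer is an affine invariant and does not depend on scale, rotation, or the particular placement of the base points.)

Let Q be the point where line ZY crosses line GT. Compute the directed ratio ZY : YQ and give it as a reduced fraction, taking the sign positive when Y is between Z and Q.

Choose coordinates W = (0, 0), Z = (1, 0), G = (0, 1), N = (1, 4).
1. T is the midpoint of WN ⇒ T = (1/2, 2)
2. F is the midpoint of ZG ⇒ F = (1/2, 1/2)
3. Y is the centroid of triangle FGT ⇒ Y = (1/3, 7/6)
line ZY meets GT at Q = (1/5, 7/5)
Y = Z + t·(Q−Z) with t = 5/6, so ZY:YQ = 5/6:1/6

ZY:YQ = 5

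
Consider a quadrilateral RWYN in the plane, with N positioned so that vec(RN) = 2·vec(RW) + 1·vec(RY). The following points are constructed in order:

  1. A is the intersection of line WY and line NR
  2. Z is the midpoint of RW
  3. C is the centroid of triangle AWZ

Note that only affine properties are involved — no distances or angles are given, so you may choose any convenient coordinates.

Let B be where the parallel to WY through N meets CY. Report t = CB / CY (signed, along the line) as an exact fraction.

t = 13

Assign R = (0, 0), W = (1, 0), Y = (0, 1), N = (2, 1) — the answer is frame-independent, so this choice is without loss of generality.
1. A is the intersection of line WY and line NR ⇒ A = (2/3, 1/3)
2. Z is the midpoint of RW ⇒ Z = (1/2, 0)
3. C is the centroid of triangle AWZ ⇒ C = (13/18, 1/9)
through N parallel to WY: direction (-1, 1); meets CY at B = (-26/3, 35/3)
B = C + t·(Y−C) with t = 13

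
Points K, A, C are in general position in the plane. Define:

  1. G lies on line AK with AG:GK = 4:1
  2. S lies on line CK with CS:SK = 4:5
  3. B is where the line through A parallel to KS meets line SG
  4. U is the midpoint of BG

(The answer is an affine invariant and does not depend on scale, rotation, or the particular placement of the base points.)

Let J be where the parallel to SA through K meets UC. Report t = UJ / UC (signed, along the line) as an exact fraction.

Set K = (0, 0), A = (1, 0), C = (0, 1); any affine frame gives the same invariant.
1. G lies on line AK with AG:GK = 4:1 ⇒ G = (1/5, 0)
2. S lies on line CK with CS:SK = 4:5 ⇒ S = (0, 5/9)
3. B is where the line through A parallel to KS meets line SG ⇒ B = (1, -20/9)
4. U is the midpoint of BG ⇒ U = (3/5, -10/9)
through K parallel to SA: direction (1, -5/9); meets UC at J = (27/80, -3/16)
J = U + t·(C−U) with t = 7/16

t = 7/16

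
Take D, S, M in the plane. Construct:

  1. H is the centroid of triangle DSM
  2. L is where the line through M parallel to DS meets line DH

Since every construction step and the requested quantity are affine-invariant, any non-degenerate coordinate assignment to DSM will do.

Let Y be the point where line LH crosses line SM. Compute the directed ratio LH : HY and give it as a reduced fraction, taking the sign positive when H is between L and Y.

Assign D = (0, 0), S = (1, 0), M = (0, 1) — the answer is frame-independent, so this choice is without loss of generality.
1. H is the centroid of triangle DSM ⇒ H = (1/3, 1/3)
2. L is where the line through M parallel to DS meets line DH ⇒ L = (1, 1)
line LH meets SM at Y = (1/2, 1/2)
H = L + t·(Y−L) with t = 4/3, so LH:HY = 4/3:-1/3

LH:HY = -4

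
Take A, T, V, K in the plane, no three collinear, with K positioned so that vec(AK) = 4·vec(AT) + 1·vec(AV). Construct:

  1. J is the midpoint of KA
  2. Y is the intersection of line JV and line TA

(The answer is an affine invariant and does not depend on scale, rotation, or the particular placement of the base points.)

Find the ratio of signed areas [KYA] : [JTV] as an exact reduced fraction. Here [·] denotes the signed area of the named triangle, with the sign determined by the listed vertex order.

[KYA]:[JTV] = 8/3

Set A = (0, 0), T = (1, 0), V = (0, 1), K = (4, 1); any affine frame gives the same invariant.
1. J is the midpoint of KA ⇒ J = (2, 1/2)
2. Y is the intersection of line JV and line TA ⇒ Y = (4, 0)
2·[KYA] = -4, 2·[JTV] = -3/2
[KYA]:[JTV] = -4:-3/2 = 8/3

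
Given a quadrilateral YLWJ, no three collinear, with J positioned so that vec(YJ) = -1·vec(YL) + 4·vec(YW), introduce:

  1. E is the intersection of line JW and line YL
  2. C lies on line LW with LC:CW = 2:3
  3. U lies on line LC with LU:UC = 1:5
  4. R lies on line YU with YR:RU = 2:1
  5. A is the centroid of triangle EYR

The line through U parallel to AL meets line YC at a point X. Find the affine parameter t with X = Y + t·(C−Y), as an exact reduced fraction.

t = 4/19

Assign Y = (0, 0), L = (1, 0), W = (0, 1), J = (-1, 4) — the answer is frame-independent, so this choice is without loss of generality.
1. E is the intersection of line JW and line YL ⇒ E = (1/3, 0)
2. C lies on line LW with LC:CW = 2:3 ⇒ C = (3/5, 2/5)
3. U lies on line LC with LU:UC = 1:5 ⇒ U = (14/15, 1/15)
4. R lies on line YU with YR:RU = 2:1 ⇒ R = (28/45, 2/45)
5. A is the centroid of triangle EYR ⇒ A = (43/135, 2/135)
through U parallel to AL: direction (92/135, -2/135); meets YC at X = (12/95, 8/95)
X = Y + t·(C−Y) with t = 4/19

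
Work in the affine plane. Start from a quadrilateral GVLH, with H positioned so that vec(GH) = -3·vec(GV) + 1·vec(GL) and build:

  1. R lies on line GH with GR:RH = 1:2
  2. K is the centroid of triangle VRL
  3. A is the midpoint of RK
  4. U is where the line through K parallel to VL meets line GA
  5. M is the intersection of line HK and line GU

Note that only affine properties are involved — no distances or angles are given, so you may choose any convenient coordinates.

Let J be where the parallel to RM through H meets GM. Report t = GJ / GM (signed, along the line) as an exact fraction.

Set G = (0, 0), V = (1, 0), L = (0, 1), H = (-3, 1); any affine frame gives the same invariant.
1. R lies on line GH with GR:RH = 1:2 ⇒ R = (-1, 1/3)
2. K is the centroid of triangle VRL ⇒ K = (0, 4/9)
3. A is the midpoint of RK ⇒ A = (-1/2, 7/18)
4. U is where the line through K parallel to VL meets line GA ⇒ U = (2, -14/9)
5. M is the intersection of line HK and line GU ⇒ M = (-3/4, 7/12)
through H parallel to RM: direction (1/4, 1/4); meets GM at J = (-9/4, 7/4)
J = G + t·(M−G) with t = 3

t = 3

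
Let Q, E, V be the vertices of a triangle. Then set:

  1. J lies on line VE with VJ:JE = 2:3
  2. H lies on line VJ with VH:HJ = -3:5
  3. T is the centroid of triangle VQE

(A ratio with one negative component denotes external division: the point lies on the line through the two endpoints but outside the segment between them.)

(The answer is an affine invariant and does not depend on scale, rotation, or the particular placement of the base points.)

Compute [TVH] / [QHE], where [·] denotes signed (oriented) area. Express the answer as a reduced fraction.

Choose coordinates Q = (0, 0), E = (1, 0), V = (0, 1).
1. J lies on line VE with VJ:JE = 2:3 ⇒ J = (2/5, 3/5)
2. H lies on line VJ with VH:HJ = -3:5 ⇒ H = (-3/5, 8/5)
3. T is the centroid of triangle VQE ⇒ T = (1/3, 1/3)
2·[TVH] = 1/5, 2·[QHE] = -8/5
[TVH]:[QHE] = 1/5:-8/5 = -1/8

[TVH]:[QHE] = -1/8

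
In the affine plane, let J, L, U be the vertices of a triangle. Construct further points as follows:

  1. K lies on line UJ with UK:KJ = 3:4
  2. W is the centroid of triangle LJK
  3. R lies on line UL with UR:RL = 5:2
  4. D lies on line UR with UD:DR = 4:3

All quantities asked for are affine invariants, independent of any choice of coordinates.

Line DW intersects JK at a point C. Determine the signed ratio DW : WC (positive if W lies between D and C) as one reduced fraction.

Set J = (0, 0), L = (1, 0), U = (0, 1); any affine frame gives the same invariant.
1. K lies on line UJ with UK:KJ = 3:4 ⇒ K = (0, 4/7)
2. W is the centroid of triangle LJK ⇒ W = (1/3, 4/21)
3. R lies on line UL with UR:RL = 5:2 ⇒ R = (5/7, 2/7)
4. D lies on line UR with UD:DR = 4:3 ⇒ D = (20/49, 29/49)
line DW meets JK at C = (0, -123/77)
W = D + t·(C−D) with t = 11/60, so DW:WC = 11/60:49/60

DW:WC = 11/49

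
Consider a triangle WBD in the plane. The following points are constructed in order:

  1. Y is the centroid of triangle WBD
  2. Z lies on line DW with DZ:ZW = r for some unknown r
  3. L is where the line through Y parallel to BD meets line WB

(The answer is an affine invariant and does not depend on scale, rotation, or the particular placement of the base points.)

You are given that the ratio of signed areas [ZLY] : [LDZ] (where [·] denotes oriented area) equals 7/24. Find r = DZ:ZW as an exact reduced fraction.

Choose coordinates W = (0, 0), B = (1, 0), D = (0, 1).
1. Y is the centroid of triangle WBD ⇒ Y = (1/3, 1/3)
2. With DZ:ZW = r, write λ = r/(r+1) so Z = D + λ·(W−D); Z is affine-linear in λ
3. L is where the line through Y parallel to BD meets line WB ⇒ L = (2/3, 0)
Every point depending on Z is an affine combination of Z and λ-independent points, so each such coordinate is linear in λ; the λ² term in each signed area is a multiple of (W−D)×(W−D) = 0, so 2·[ZLY] and 2·[LDZ] are each linear in λ. Evaluating at λ=0 and λ=1:
  2·[ZLY] = 1/3·λ − 1/9,   2·[LDZ] = 2/3·λ
So [ZLY]:[LDZ] = (1/3·λ − 1/9) / (2/3·λ). Setting this equal to 7/24:
  1/3·λ − 1/9 = 7/24·(2/3·λ)  ⇒  λ = 4/5
Then r = λ/(1−λ) = (4/5)/(1/5) = 4. Check: with r = 4, Z = (0, 1/5) and [ZLY]:[LDZ] = 7/24 as required.

r = 4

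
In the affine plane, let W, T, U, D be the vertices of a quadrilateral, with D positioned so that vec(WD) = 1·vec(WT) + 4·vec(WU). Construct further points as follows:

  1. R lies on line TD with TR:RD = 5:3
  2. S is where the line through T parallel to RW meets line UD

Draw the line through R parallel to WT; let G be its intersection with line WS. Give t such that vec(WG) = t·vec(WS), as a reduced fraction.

t = -1/8

Choose coordinates W = (0, 0), T = (1, 0), U = (0, 1), D = (1, 4).
1. R lies on line TD with TR:RD = 5:3 ⇒ R = (1, 5/2)
2. S is where the line through T parallel to RW meets line UD ⇒ S = (-7, -20)
through R parallel to WT: direction (1, 0); meets WS at G = (7/8, 5/2)
G = W + t·(S−W) with t = -1/8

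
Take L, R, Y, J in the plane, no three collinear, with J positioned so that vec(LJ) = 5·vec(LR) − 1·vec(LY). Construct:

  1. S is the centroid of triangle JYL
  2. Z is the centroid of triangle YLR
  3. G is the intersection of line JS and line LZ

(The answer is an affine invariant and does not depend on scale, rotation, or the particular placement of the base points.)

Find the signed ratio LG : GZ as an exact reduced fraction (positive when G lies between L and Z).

LG:GZ = -15/2

Work in coordinates with L = (0, 0), R = (1, 0), Y = (0, 1), J = (5, -1).
1. S is the centroid of triangle JYL ⇒ S = (5/3, 0)
2. Z is the centroid of triangle YLR ⇒ Z = (1/3, 1/3)
3. G is the intersection of line JS and line LZ ⇒ G = (5/13, 5/13)
G = L + t·(Z−L) with t = 15/13, so LG:GZ = t:(1−t) = 15/13:-2/13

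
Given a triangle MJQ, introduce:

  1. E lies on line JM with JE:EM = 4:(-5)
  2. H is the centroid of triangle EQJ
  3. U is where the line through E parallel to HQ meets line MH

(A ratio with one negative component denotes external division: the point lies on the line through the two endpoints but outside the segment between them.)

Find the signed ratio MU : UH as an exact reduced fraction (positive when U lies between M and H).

MU:UH = -5/2

Work in coordinates with M = (0, 0), J = (1, 0), Q = (0, 1).
1. E lies on line JM with JE:EM = 4:(-5) ⇒ E = (5, 0)
2. H is the centroid of triangle EQJ ⇒ H = (2, 1/3)
3. U is where the line through E parallel to HQ meets line MH ⇒ U = (10/3, 5/9)
U = M + t·(H−M) with t = 5/3, so MU:UH = t:(1−t) = 5/3:-2/3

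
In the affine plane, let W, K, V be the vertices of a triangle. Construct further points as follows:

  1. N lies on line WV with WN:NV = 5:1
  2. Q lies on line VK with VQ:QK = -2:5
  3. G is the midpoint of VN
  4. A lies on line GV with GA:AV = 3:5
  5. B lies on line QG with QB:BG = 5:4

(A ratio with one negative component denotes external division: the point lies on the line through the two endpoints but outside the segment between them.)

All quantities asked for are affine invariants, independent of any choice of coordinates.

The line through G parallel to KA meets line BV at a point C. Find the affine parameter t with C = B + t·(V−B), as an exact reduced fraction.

t = -17/10

Set W = (0, 0), K = (1, 0), V = (0, 1); any affine frame gives the same invariant.
1. N lies on line WV with WN:NV = 5:1 ⇒ N = (0, 5/6)
2. Q lies on line VK with VQ:QK = -2:5 ⇒ Q = (-2/3, 5/3)
3. G is the midpoint of VN ⇒ G = (0, 11/12)
4. A lies on line GV with GA:AV = 3:5 ⇒ A = (0, 91/96)
5. B lies on line QG with QB:BG = 5:4 ⇒ B = (-8/27, 5/4)
through G parallel to KA: direction (-1, 91/96); meets BV at C = (-4/5, 67/40)
C = B + t·(V−B) with t = -17/10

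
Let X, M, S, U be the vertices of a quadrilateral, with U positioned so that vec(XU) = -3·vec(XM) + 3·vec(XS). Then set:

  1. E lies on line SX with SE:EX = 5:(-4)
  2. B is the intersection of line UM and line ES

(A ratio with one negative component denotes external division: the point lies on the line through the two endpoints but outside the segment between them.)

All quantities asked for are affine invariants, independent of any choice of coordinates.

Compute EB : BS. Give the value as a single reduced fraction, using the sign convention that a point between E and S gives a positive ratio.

EB:BS = 19

Choose coordinates X = (0, 0), M = (1, 0), S = (0, 1), U = (-3, 3).
1. E lies on line SX with SE:EX = 5:(-4) ⇒ E = (0, -4)
2. B is the intersection of line UM and line ES ⇒ B = (0, 3/4)
B = E + t·(S−E) with t = 19/20, so EB:BS = t:(1−t) = 19/20:1/20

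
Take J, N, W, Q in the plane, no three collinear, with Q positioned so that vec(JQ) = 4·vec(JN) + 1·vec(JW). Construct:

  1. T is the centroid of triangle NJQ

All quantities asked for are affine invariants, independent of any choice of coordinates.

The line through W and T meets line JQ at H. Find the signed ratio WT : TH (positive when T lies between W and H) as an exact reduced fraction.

WT:TH = -13

Assign J = (0, 0), N = (1, 0), W = (0, 1), Q = (4, 1) — the answer is frame-independent, so this choice is without loss of generality.
1. T is the centroid of triangle NJQ ⇒ T = (5/3, 1/3)
line WT meets JQ at H = (20/13, 5/13)
T = W + t·(H−W) with t = 13/12, so WT:TH = 13/12:-1/12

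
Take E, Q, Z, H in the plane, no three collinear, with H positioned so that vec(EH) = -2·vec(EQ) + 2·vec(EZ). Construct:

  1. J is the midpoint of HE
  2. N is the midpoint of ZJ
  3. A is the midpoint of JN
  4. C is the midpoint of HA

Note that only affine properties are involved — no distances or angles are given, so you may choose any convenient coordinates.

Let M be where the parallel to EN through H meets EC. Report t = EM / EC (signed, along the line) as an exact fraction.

Choose coordinates E = (0, 0), Q = (1, 0), Z = (0, 1), H = (-2, 2).
1. J is the midpoint of HE ⇒ J = (-1, 1)
2. N is the midpoint of ZJ ⇒ N = (-1/2, 1)
3. A is the midpoint of JN ⇒ A = (-3/4, 1)
4. C is the midpoint of HA ⇒ C = (-11/8, 3/2)
through H parallel to EN: direction (-1/2, 1); meets EC at M = (-11/5, 12/5)
M = E + t·(C−E) with t = 8/5

t = 8/5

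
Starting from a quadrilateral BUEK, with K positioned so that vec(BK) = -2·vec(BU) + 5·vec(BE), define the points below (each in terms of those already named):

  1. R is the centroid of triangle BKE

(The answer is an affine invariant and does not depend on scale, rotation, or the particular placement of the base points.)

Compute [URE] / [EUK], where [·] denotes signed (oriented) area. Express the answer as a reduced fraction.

Work in coordinates with B = (0, 0), U = (1, 0), E = (0, 1), K = (-2, 5).
1. R is the centroid of triangle BKE ⇒ R = (-2/3, 2)
2·[URE] = 1/3, 2·[EUK] = 2
[URE]:[EUK] = 1/3:2 = 1/6

[URE]:[EUK] = 1/6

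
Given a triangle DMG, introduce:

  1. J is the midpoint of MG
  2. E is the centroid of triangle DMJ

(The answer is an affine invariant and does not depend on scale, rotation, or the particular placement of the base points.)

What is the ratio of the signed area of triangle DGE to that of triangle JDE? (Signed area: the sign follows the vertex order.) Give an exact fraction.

[DGE]:[JDE] = -3

Set D = (0, 0), M = (1, 0), G = (0, 1); any affine frame gives the same invariant.
1. J is the midpoint of MG ⇒ J = (1/2, 1/2)
2. E is the centroid of triangle DMJ ⇒ E = (1/2, 1/6)
2·[DGE] = -1/2, 2·[JDE] = 1/6
[DGE]:[JDE] = -1/2:1/6 = -3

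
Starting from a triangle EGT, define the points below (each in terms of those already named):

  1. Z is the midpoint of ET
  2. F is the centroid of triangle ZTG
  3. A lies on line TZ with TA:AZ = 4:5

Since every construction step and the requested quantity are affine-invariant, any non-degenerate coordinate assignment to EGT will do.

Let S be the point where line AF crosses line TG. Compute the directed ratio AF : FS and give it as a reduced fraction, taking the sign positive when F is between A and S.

Choose coordinates E = (0, 0), G = (1, 0), T = (0, 1).
1. Z is the midpoint of ET ⇒ Z = (0, 1/2)
2. F is the centroid of triangle ZTG ⇒ F = (1/3, 1/2)
3. A lies on line TZ with TA:AZ = 4:5 ⇒ A = (0, 7/9)
line AF meets TG at S = (4/3, -1/3)
F = A + t·(S−A) with t = 1/4, so AF:FS = 1/4:3/4

AF:FS = 1/3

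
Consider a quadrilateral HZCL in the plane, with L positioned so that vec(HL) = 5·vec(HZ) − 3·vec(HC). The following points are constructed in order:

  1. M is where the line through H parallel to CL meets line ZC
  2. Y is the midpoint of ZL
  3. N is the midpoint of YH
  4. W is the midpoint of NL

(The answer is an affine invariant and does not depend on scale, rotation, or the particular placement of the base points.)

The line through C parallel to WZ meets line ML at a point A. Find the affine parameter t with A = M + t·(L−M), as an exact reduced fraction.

Assign H = (0, 0), Z = (1, 0), C = (0, 1), L = (5, -3) — the answer is frame-independent, so this choice is without loss of generality.
1. M is where the line through H parallel to CL meets line ZC ⇒ M = (5, -4)
2. Y is the midpoint of ZL ⇒ Y = (3, -3/2)
3. N is the midpoint of YH ⇒ N = (3/2, -3/4)
4. W is the midpoint of NL ⇒ W = (13/4, -15/8)
through C parallel to WZ: direction (-9/4, 15/8); meets ML at A = (5, -19/6)
A = M + t·(L−M) with t = 5/6

t = 5/6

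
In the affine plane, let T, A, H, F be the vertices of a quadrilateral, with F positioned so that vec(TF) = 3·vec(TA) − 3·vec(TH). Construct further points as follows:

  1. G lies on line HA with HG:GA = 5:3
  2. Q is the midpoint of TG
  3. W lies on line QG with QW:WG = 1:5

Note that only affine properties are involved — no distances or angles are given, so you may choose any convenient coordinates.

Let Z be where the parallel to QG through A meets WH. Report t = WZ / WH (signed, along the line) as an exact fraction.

t = -3/5

Choose coordinates T = (0, 0), A = (1, 0), H = (0, 1), F = (3, -3).
1. G lies on line HA with HG:GA = 5:3 ⇒ G = (5/8, 3/8)
2. Q is the midpoint of TG ⇒ Q = (5/16, 3/16)
3. W lies on line QG with QW:WG = 1:5 ⇒ W = (35/96, 7/32)
through A parallel to QG: direction (5/16, 3/16); meets WH at Z = (7/12, -1/4)
Z = W + t·(H−W) with t = -3/5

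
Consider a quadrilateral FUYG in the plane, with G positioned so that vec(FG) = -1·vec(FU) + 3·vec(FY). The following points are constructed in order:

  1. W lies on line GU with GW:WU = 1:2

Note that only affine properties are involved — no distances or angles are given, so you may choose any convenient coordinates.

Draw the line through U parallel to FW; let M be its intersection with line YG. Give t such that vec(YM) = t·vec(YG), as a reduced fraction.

Work in coordinates with F = (0, 0), U = (1, 0), Y = (0, 1), G = (-1, 3).
1. W lies on line GU with GW:WU = 1:2 ⇒ W = (-1/3, 2)
through U parallel to FW: direction (-1/3, 2); meets YG at M = (5/4, -3/2)
M = Y + t·(G−Y) with t = -5/4

t = -5/4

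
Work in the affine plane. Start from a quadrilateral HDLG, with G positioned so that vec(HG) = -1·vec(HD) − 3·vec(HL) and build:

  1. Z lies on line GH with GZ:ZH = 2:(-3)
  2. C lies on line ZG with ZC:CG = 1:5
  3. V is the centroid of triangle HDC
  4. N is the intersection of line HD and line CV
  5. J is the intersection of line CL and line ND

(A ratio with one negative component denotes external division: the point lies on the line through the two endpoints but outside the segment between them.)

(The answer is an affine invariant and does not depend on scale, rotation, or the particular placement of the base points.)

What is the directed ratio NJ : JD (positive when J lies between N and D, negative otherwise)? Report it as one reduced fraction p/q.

Choose coordinates H = (0, 0), D = (1, 0), L = (0, 1), G = (-1, -3).
1. Z lies on line GH with GZ:ZH = 2:(-3) ⇒ Z = (-3, -9)
2. C lies on line ZG with ZC:CG = 1:5 ⇒ C = (-8/3, -8)
3. V is the centroid of triangle HDC ⇒ V = (-5/9, -8/3)
4. N is the intersection of line HD and line CV ⇒ N = (1/2, 0)
5. J is the intersection of line CL and line ND ⇒ J = (-8/27, 0)
J = N + t·(D−N) with t = -43/27, so NJ:JD = t:(1−t) = -43/27:70/27

NJ:JD = -43/70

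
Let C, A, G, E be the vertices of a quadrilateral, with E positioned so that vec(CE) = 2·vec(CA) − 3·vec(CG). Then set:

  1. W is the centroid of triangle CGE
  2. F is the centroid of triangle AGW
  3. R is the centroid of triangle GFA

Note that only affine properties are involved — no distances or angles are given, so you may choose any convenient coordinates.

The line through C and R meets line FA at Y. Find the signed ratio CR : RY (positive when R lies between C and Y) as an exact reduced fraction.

CR:RY = -2

Choose coordinates C = (0, 0), A = (1, 0), G = (0, 1), E = (2, -3).
1. W is the centroid of triangle CGE ⇒ W = (2/3, -2/3)
2. F is the centroid of triangle AGW ⇒ F = (5/9, 1/9)
3. R is the centroid of triangle GFA ⇒ R = (14/27, 10/27)
line CR meets FA at Y = (7/27, 5/27)
R = C + t·(Y−C) with t = 2, so CR:RY = 2:-1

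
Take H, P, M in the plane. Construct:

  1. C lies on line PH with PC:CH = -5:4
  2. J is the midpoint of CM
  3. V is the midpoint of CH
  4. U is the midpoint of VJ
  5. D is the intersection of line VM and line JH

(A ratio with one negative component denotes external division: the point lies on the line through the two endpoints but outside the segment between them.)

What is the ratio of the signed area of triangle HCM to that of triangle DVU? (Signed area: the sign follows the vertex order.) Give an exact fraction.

[HCM]:[DVU] = 24

Assign H = (0, 0), P = (1, 0), M = (0, 1) — the answer is frame-independent, so this choice is without loss of generality.
1. C lies on line PH with PC:CH = -5:4 ⇒ C = (-4, 0)
2. J is the midpoint of CM ⇒ J = (-2, 1/2)
3. V is the midpoint of CH ⇒ V = (-2, 0)
4. U is the midpoint of VJ ⇒ U = (-2, 1/4)
5. D is the intersection of line VM and line JH ⇒ D = (-4/3, 1/3)
2·[HCM] = -4, 2·[DVU] = -1/6
[HCM]:[DVU] = -4:-1/6 = 24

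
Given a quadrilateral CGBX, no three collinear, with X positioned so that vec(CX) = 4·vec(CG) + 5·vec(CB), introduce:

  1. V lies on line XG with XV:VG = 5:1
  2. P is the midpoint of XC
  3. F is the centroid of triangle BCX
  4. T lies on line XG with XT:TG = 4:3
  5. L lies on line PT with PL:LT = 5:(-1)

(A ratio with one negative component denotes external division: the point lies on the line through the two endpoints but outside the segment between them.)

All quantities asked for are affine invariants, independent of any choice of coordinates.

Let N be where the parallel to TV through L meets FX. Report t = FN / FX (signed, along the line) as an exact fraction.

Set C = (0, 0), G = (1, 0), B = (0, 1), X = (4, 5); any affine frame gives the same invariant.
1. V lies on line XG with XV:VG = 5:1 ⇒ V = (3/2, 5/6)
2. P is the midpoint of XC ⇒ P = (2, 5/2)
3. F is the centroid of triangle BCX ⇒ F = (4/3, 2)
4. T lies on line XG with XT:TG = 4:3 ⇒ T = (16/7, 15/7)
5. L lies on line PT with PL:LT = 5:(-1) ⇒ L = (33/14, 115/56)
through L parallel to TV: direction (-11/14, -55/42); meets FX at N = (57/13, 565/104)
N = F + t·(X−F) with t = 119/104

t = 119/104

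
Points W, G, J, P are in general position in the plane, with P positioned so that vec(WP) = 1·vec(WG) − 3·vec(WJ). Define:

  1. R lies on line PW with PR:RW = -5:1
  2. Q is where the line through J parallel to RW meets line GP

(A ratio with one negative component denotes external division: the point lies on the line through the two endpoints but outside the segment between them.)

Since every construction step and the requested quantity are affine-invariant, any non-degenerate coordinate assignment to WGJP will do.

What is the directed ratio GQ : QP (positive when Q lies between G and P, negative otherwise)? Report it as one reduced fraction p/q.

GQ:QP = 2

Work in coordinates with W = (0, 0), G = (1, 0), J = (0, 1), P = (1, -3).
1. R lies on line PW with PR:RW = -5:1 ⇒ R = (-1/4, 3/4)
2. Q is where the line through J parallel to RW meets line GP ⇒ Q = (1, -2)
Q = G + t·(P−G) with t = 2/3, so GQ:QP = t:(1−t) = 2/3:1/3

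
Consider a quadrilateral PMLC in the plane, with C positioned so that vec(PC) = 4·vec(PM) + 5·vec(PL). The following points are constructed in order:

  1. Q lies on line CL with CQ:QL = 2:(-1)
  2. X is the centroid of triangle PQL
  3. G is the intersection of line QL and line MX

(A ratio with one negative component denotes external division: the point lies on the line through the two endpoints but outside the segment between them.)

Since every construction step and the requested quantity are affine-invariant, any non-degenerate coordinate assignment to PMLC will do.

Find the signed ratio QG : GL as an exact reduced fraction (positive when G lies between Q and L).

QG:GL = 11/9

Set P = (0, 0), M = (1, 0), L = (0, 1), C = (4, 5); any affine frame gives the same invariant.
1. Q lies on line CL with CQ:QL = 2:(-1) ⇒ Q = (-4, -3)
2. X is the centroid of triangle PQL ⇒ X = (-4/3, -2/3)
3. G is the intersection of line QL and line MX ⇒ G = (-9/5, -4/5)
G = Q + t·(L−Q) with t = 11/20, so QG:GL = t:(1−t) = 11/20:9/20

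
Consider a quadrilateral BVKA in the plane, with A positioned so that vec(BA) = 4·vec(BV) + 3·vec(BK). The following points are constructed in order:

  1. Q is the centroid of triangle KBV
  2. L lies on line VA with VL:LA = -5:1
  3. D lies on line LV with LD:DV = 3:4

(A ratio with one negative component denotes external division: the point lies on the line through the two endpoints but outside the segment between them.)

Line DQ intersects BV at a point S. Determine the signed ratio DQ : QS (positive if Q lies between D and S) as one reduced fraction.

DQ:QS = 38/7

Set B = (0, 0), V = (1, 0), K = (0, 1), A = (4, 3); any affine frame gives the same invariant.
1. Q is the centroid of triangle KBV ⇒ Q = (1/3, 1/3)
2. L lies on line VA with VL:LA = -5:1 ⇒ L = (19/4, 15/4)
3. D lies on line LV with LD:DV = 3:4 ⇒ D = (22/7, 15/7)
line DQ meets BV at S = (-7/38, 0)
Q = D + t·(S−D) with t = 38/45, so DQ:QS = 38/45:7/45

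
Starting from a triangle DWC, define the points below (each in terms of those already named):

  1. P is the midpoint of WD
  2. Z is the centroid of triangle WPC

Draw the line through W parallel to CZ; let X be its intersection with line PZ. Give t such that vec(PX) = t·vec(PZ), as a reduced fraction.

t = 2

Choose coordinates D = (0, 0), W = (1, 0), C = (0, 1).
1. P is the midpoint of WD ⇒ P = (1/2, 0)
2. Z is the centroid of triangle WPC ⇒ Z = (1/2, 1/3)
through W parallel to CZ: direction (1/2, -2/3); meets PZ at X = (1/2, 2/3)
X = P + t·(Z−P) with t = 2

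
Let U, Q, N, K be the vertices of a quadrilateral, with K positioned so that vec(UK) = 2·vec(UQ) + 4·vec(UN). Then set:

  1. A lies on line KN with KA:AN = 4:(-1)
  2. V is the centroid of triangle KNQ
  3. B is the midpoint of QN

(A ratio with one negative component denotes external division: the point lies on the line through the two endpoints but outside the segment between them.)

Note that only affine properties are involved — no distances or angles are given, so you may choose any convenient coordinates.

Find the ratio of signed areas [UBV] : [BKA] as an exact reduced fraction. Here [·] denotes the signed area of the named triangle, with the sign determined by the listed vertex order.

Assign U = (0, 0), Q = (1, 0), N = (0, 1), K = (2, 4) — the answer is frame-independent, so this choice is without loss of generality.
1. A lies on line KN with KA:AN = 4:(-1) ⇒ A = (-2/3, 0)
2. V is the centroid of triangle KNQ ⇒ V = (1, 5/3)
3. B is the midpoint of QN ⇒ B = (1/2, 1/2)
2·[UBV] = 1/3, 2·[BKA] = 10/3
[UBV]:[BKA] = 1/3:10/3 = 1/10

[UBV]:[BKA] = 1/10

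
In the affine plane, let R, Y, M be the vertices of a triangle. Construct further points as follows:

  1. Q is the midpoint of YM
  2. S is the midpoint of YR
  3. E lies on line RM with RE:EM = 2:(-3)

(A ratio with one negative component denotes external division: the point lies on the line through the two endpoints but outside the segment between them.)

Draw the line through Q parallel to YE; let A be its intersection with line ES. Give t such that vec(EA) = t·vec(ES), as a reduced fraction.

Set R = (0, 0), Y = (1, 0), M = (0, 1); any affine frame gives the same invariant.
1. Q is the midpoint of YM ⇒ Q = (1/2, 1/2)
2. S is the midpoint of YR ⇒ S = (1/2, 0)
3. E lies on line RM with RE:EM = 2:(-3) ⇒ E = (0, -2)
through Q parallel to YE: direction (-1, -2); meets ES at A = (3/4, 1)
A = E + t·(S−E) with t = 3/2

t = 3/2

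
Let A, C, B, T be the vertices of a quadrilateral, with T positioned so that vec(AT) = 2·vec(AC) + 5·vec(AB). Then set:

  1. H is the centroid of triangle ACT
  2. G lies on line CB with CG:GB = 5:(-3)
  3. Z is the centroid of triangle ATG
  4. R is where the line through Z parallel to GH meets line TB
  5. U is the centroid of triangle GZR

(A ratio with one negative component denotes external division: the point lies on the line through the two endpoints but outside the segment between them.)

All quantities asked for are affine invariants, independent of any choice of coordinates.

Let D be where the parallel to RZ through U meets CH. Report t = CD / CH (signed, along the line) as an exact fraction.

t = 11/9

Work in coordinates with A = (0, 0), C = (1, 0), B = (0, 1), T = (2, 5).
1. H is the centroid of triangle ACT ⇒ H = (1, 5/3)
2. G lies on line CB with CG:GB = 5:(-3) ⇒ G = (-3/2, 5/2)
3. Z is the centroid of triangle ATG ⇒ Z = (1/6, 5/2)
4. R is where the line through Z parallel to GH meets line TB ⇒ R = (2/3, 7/3)
5. U is the centroid of triangle GZR ⇒ U = (-2/9, 22/9)
through U parallel to RZ: direction (-1/2, 1/6); meets CH at D = (1, 55/27)
D = C + t·(H−C) with t = 11/9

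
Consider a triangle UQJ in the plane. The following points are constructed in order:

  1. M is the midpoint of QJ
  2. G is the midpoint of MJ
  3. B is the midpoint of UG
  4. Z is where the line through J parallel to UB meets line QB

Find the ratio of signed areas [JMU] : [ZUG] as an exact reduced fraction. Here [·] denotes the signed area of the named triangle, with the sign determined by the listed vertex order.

[JMU]:[ZUG] = -2

Set U = (0, 0), Q = (1, 0), J = (0, 1); any affine frame gives the same invariant.
1. M is the midpoint of QJ ⇒ M = (1/2, 1/2)
2. G is the midpoint of MJ ⇒ G = (1/4, 3/4)
3. B is the midpoint of UG ⇒ B = (1/8, 3/8)
4. Z is where the line through J parallel to UB meets line QB ⇒ Z = (-1/6, 1/2)
2·[JMU] = -1/2, 2·[ZUG] = 1/4
[JMU]:[ZUG] = -1/2:1/4 = -2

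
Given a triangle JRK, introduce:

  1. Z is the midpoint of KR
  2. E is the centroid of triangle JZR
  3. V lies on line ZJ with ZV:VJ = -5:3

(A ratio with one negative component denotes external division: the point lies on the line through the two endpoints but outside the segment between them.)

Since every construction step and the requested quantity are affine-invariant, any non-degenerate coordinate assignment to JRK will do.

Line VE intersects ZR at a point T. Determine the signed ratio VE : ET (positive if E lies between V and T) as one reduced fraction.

VE:ET = 13/2

Assign J = (0, 0), R = (1, 0), K = (0, 1) — the answer is frame-independent, so this choice is without loss of generality.
1. Z is the midpoint of KR ⇒ Z = (1/2, 1/2)
2. E is the centroid of triangle JZR ⇒ E = (1/2, 1/6)
3. V lies on line ZJ with ZV:VJ = -5:3 ⇒ V = (-3/4, -3/4)
line VE meets ZR at T = (9/13, 4/13)
E = V + t·(T−V) with t = 13/15, so VE:ET = 13/15:2/15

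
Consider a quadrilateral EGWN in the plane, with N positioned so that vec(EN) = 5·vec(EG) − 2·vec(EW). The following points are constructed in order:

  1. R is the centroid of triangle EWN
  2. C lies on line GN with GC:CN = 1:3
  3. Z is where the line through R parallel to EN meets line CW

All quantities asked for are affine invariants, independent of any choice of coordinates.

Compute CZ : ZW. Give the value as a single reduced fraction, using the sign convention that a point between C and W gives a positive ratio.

Set E = (0, 0), G = (1, 0), W = (0, 1), N = (5, -2); any affine frame gives the same invariant.
1. R is the centroid of triangle EWN ⇒ R = (5/3, -1/3)
2. C lies on line GN with GC:CN = 1:3 ⇒ C = (2, -1/2)
3. Z is where the line through R parallel to EN meets line CW ⇒ Z = (40/21, -3/7)
Z = C + t·(W−C) with t = 1/21, so CZ:ZW = t:(1−t) = 1/21:20/21

CZ:ZW = 1/20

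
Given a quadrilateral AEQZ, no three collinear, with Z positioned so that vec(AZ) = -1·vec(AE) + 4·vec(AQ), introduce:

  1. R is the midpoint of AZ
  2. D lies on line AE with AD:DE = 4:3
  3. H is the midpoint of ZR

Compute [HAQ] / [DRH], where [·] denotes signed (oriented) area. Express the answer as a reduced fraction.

Set A = (0, 0), E = (1, 0), Q = (0, 1), Z = (-1, 4); any affine frame gives the same invariant.
1. R is the midpoint of AZ ⇒ R = (-1/2, 2)
2. D lies on line AE with AD:DE = 4:3 ⇒ D = (4/7, 0)
3. H is the midpoint of ZR ⇒ H = (-3/4, 3)
2·[HAQ] = 3/4, 2·[DRH] = -4/7
[HAQ]:[DRH] = 3/4:-4/7 = -21/16

[HAQ]:[DRH] = -21/16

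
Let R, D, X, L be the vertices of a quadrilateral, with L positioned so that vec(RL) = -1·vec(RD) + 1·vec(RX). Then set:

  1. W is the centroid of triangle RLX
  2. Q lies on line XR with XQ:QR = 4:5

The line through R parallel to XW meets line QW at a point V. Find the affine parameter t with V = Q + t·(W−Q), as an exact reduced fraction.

Set R = (0, 0), D = (1, 0), X = (0, 1), L = (-1, 1); any affine frame gives the same invariant.
1. W is the centroid of triangle RLX ⇒ W = (-1/3, 2/3)
2. Q lies on line XR with XQ:QR = 4:5 ⇒ Q = (0, 5/9)
through R parallel to XW: direction (-1/3, -1/3); meets QW at V = (5/12, 5/12)
V = Q + t·(W−Q) with t = -5/4

t = -5/4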